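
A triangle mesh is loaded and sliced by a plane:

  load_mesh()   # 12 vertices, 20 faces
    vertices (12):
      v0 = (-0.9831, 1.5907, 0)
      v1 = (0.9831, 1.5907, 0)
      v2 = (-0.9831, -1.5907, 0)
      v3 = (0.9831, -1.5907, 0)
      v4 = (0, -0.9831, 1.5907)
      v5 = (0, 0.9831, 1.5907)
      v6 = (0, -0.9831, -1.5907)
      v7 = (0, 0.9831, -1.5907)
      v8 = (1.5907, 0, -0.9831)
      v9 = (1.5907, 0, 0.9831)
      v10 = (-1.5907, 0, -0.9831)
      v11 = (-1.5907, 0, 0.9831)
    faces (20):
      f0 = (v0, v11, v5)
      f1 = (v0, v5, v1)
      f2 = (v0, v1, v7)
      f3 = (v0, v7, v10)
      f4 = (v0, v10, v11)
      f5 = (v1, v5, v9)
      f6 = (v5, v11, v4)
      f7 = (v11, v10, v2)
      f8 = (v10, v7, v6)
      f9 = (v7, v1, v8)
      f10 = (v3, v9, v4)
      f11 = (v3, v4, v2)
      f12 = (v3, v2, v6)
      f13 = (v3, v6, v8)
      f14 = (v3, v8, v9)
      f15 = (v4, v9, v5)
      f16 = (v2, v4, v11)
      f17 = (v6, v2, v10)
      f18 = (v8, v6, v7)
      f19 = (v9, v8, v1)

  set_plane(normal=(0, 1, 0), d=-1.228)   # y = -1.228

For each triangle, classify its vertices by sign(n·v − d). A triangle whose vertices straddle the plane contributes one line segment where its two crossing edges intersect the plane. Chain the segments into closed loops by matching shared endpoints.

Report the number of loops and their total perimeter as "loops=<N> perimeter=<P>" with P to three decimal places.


loops=1 perimeter=6.585

Straddling triangles (8 of 20):
  (v11,v10,v2) [++-] → (-1.12164, -1.228, -0.224159)–(-1.12164, -1.228, 0.224159)  len=0.4483
  (v3,v9,v4) [-++] → (1.12164, -1.228, 0.224159)–(0.396249, -1.228, 0.949551)  len=1.0259
  (v3,v4,v2) [-+-] → (0.396249, -1.228, 0.949551)–(-0.396249, -1.228, 0.949551)  len=0.7925
  (v3,v2,v6) [--+] → (-0.396249, -1.228, -0.949551)–(0.396249, -1.228, -0.949551)  len=0.7925
  (v3,v6,v8) [-++] → (0.396249, -1.228, -0.949551)–(1.12164, -1.228, -0.224159)  len=1.0259
  (v3,v8,v9) [-++] → (1.12164, -1.228, -0.224159)–(1.12164, -1.228, 0.224159)  len=0.4483
  (v2,v4,v11) [-++] → (-0.396249, -1.228, 0.949551)–(-1.12164, -1.228, 0.224159)  len=1.0259
  (v6,v2,v10) [+-+] → (-0.396249, -1.228, -0.949551)–(-1.12164, -1.228, -0.224159)  len=1.0259

Chained into 1 loop(s):
  loop 1: 8 segments, perimeter = 6.5851
Total perimeter = 6.585


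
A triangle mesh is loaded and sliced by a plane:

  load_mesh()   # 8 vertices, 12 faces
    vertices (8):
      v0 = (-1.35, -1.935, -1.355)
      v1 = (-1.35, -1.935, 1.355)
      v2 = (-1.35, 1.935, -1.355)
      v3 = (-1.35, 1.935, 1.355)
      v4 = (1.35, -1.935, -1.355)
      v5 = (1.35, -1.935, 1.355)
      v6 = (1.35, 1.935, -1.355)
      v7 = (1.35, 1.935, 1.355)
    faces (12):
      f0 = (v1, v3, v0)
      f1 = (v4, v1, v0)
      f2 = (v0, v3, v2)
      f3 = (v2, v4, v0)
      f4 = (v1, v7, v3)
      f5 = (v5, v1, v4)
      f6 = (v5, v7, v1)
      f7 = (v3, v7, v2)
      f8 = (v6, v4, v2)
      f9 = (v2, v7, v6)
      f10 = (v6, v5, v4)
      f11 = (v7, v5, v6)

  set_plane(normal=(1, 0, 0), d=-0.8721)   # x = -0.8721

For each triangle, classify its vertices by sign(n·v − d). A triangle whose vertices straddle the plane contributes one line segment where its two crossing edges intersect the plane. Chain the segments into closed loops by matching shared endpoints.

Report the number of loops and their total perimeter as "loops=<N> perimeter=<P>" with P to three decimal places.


Straddling triangles (8 of 12):
  (v4,v1,v0) [+--] → (-0.8721, -1.935, 0.87533)–(-0.8721, -1.935, -1.355)  len=2.2303
  (v2,v4,v0) [-+-] → (-0.8721, 1.25001, -1.355)–(-0.8721, -1.935, -1.355)  len=3.1850
  (v1,v7,v3) [-+-] → (-0.8721, -1.25001, 1.355)–(-0.8721, 1.935, 1.355)  len=3.1850
  (v5,v1,v4) [+-+] → (-0.8721, -1.935, 1.355)–(-0.8721, -1.935, 0.87533)  len=0.4797
  (v5,v7,v1) [++-] → (-0.8721, -1.25001, 1.355)–(-0.8721, -1.935, 1.355)  len=0.6850
  (v3,v7,v2) [-+-] → (-0.8721, 1.935, 1.355)–(-0.8721, 1.935, -0.87533)  len=2.2303
  (v6,v4,v2) [++-] → (-0.8721, 1.25001, -1.355)–(-0.8721, 1.935, -1.355)  len=0.6850
  (v2,v7,v6) [-++] → (-0.8721, 1.935, -0.87533)–(-0.8721, 1.935, -1.355)  len=0.4797

Chained into 1 loop(s):
  loop 1: 8 segments, perimeter = 13.1600
Total perimeter = 13.160

loops=1 perimeter=13.160


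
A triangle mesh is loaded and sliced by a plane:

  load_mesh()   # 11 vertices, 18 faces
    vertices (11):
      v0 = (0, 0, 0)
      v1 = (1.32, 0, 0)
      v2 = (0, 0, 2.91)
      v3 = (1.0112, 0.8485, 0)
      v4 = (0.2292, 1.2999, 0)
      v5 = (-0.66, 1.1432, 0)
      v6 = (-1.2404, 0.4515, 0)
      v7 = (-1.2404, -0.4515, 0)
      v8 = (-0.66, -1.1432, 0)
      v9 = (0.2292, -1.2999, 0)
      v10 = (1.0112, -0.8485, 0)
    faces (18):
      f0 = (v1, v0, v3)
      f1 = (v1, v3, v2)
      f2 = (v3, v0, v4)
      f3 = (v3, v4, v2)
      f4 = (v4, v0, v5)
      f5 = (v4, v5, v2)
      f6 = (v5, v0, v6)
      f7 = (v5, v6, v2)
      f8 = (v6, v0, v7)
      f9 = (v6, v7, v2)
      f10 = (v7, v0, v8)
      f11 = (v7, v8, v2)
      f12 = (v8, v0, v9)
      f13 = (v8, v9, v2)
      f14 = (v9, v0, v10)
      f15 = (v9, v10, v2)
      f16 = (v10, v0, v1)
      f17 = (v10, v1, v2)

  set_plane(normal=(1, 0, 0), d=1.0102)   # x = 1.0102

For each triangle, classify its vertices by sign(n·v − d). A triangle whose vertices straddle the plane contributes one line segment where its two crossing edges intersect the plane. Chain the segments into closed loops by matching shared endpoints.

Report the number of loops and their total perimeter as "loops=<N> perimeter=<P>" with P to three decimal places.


loops=1 perimeter=3.878

Straddling triangles (8 of 18):
  (v1,v0,v3) [+-+] → (1.0102, 0, 0)–(1.0102, 0.847661, 0)  len=0.8477
  (v1,v3,v2) [++-] → (1.0102, 0.847661, 0.00287777)–(1.0102, 0, 0.682968)  len=1.0868
  (v3,v0,v4) [+--] → (1.0102, 0.847661, 0)–(1.0102, 0.849077, 0)  len=0.0014
  (v3,v4,v2) [+--] → (1.0102, 0.849077, 0)–(1.0102, 0.847661, 0.00287777)  len=0.0032
  (v9,v0,v10) [--+] → (1.0102, -0.847661, 0)–(1.0102, -0.849077, 0)  len=0.0014
  (v9,v10,v2) [-+-] → (1.0102, -0.849077, 0)–(1.0102, -0.847661, 0.00287777)  len=0.0032
  (v10,v0,v1) [+-+] → (1.0102, -0.847661, 0)–(1.0102, 0, 0)  len=0.8477
  (v10,v1,v2) [++-] → (1.0102, 0, 0.682968)–(1.0102, -0.847661, 0.00287777)  len=1.0868

Chained into 1 loop(s):
  loop 1: 8 segments, perimeter = 3.8781
Total perimeter = 3.878


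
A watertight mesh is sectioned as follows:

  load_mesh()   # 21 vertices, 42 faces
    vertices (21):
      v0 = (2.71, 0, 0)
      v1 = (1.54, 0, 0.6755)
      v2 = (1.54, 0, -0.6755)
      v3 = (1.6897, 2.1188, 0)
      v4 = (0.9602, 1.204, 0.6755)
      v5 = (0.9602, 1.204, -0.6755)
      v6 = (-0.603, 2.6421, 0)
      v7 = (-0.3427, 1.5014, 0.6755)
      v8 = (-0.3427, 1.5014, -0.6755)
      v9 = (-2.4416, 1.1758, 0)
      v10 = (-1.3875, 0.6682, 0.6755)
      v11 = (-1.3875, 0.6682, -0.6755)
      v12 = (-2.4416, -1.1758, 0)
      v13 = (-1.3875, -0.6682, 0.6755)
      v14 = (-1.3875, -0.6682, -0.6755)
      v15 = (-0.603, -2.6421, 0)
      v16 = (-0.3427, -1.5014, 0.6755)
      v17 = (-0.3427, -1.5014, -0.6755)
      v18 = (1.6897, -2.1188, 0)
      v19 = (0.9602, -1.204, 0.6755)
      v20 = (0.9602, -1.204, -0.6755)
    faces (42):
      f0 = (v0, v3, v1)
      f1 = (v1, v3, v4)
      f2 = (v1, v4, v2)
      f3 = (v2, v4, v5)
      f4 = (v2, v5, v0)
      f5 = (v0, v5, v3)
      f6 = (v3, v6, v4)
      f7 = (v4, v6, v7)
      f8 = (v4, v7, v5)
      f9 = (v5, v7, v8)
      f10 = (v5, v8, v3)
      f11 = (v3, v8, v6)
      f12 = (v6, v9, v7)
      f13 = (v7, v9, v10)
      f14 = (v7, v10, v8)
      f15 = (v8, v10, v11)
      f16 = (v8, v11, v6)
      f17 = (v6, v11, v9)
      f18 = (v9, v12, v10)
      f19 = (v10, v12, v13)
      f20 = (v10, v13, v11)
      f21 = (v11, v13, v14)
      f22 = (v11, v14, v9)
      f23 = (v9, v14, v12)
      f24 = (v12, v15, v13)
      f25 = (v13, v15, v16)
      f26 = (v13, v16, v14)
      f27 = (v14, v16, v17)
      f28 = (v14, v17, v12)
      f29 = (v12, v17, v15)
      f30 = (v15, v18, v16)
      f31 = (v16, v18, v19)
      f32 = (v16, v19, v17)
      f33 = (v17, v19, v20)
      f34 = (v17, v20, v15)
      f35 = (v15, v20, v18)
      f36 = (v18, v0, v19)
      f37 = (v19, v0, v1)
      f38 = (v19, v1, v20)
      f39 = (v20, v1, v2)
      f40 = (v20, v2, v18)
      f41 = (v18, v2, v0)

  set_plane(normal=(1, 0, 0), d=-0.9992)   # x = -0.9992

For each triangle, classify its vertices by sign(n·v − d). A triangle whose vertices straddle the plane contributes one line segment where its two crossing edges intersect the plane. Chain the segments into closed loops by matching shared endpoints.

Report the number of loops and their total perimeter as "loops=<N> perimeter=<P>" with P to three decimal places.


Straddling triangles (12 of 42):
  (v6,v9,v7) [+-+] → (-0.9992, 2.32613, 0)–(-0.9992, 1.39956, 0.464215)  len=1.0364
  (v7,v9,v10) [+--] → (-0.9992, 1.39956, 0.464215)–(-0.9992, 0.977859, 0.6755)  len=0.4717
  (v7,v10,v8) [+-+] → (-0.9992, 0.977859, 0.6755)–(-0.9992, 0.977859, 0.173401)  len=0.5021
  (v8,v10,v11) [+--] → (-0.9992, 0.977859, 0.173401)–(-0.9992, 0.977859, -0.6755)  len=0.8489
  (v8,v11,v6) [+-+] → (-0.9992, 0.977859, -0.6755)–(-0.9992, 1.64521, -0.341151)  len=0.7464
  (v6,v11,v9) [+--] → (-0.9992, 1.64521, -0.341151)–(-0.9992, 2.32613, 0)  len=0.7616
  (v12,v15,v13) [-+-] → (-0.9992, -2.32613, 0)–(-0.9992, -1.64521, 0.341151)  len=0.7616
  (v13,v15,v16) [-++] → (-0.9992, -1.64521, 0.341151)–(-0.9992, -0.977859, 0.6755)  len=0.7464
  (v13,v16,v14) [-+-] → (-0.9992, -0.977859, 0.6755)–(-0.9992, -0.977859, -0.173401)  len=0.8489
  (v14,v16,v17) [-++] → (-0.9992, -0.977859, -0.173401)–(-0.9992, -0.977859, -0.6755)  len=0.5021
  (v14,v17,v12) [-+-] → (-0.9992, -0.977859, -0.6755)–(-0.9992, -1.39956, -0.464215)  len=0.4717
  (v12,v17,v15) [-++] → (-0.9992, -1.39956, -0.464215)–(-0.9992, -2.32613, 0)  len=1.0364

Chained into 2 loop(s):
  loop 1: 6 segments, perimeter = 4.3670
  loop 2: 6 segments, perimeter = 4.3670
Total perimeter = 8.734

loops=2 perimeter=8.734


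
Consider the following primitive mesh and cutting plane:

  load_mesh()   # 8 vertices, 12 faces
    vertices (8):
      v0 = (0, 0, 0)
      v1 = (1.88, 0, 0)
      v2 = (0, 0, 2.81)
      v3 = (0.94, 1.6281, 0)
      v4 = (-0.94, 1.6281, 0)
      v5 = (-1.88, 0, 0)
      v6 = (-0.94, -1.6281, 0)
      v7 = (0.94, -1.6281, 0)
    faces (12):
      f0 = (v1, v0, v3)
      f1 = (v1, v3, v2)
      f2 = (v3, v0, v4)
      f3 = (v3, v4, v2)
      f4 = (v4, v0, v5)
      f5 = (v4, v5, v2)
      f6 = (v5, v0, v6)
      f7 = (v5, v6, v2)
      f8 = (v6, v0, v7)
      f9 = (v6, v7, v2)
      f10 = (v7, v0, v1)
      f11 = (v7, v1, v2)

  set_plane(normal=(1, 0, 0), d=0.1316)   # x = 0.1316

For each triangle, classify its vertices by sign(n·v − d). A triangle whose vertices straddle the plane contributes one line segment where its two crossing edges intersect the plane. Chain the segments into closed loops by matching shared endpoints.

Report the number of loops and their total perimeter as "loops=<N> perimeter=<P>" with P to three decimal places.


Straddling triangles (8 of 12):
  (v1,v0,v3) [+-+] → (0.1316, 0, 0)–(0.1316, 0.227934, 0)  len=0.2279
  (v1,v3,v2) [++-] → (0.1316, 0.227934, 2.4166)–(0.1316, 0, 2.6133)  len=0.3011
  (v3,v0,v4) [+--] → (0.1316, 0.227934, 0)–(0.1316, 1.6281, 0)  len=1.4002
  (v3,v4,v2) [+--] → (0.1316, 1.6281, 0)–(0.1316, 0.227934, 2.4166)  len=2.7929
  (v6,v0,v7) [--+] → (0.1316, -0.227934, 0)–(0.1316, -1.6281, 0)  len=1.4002
  (v6,v7,v2) [-+-] → (0.1316, -1.6281, 0)–(0.1316, -0.227934, 2.4166)  len=2.7929
  (v7,v0,v1) [+-+] → (0.1316, -0.227934, 0)–(0.1316, 0, 0)  len=0.2279
  (v7,v1,v2) [++-] → (0.1316, 0, 2.6133)–(0.1316, -0.227934, 2.4166)  len=0.3011

Chained into 1 loop(s):
  loop 1: 8 segments, perimeter = 9.4442
Total perimeter = 9.444

loops=1 perimeter=9.444


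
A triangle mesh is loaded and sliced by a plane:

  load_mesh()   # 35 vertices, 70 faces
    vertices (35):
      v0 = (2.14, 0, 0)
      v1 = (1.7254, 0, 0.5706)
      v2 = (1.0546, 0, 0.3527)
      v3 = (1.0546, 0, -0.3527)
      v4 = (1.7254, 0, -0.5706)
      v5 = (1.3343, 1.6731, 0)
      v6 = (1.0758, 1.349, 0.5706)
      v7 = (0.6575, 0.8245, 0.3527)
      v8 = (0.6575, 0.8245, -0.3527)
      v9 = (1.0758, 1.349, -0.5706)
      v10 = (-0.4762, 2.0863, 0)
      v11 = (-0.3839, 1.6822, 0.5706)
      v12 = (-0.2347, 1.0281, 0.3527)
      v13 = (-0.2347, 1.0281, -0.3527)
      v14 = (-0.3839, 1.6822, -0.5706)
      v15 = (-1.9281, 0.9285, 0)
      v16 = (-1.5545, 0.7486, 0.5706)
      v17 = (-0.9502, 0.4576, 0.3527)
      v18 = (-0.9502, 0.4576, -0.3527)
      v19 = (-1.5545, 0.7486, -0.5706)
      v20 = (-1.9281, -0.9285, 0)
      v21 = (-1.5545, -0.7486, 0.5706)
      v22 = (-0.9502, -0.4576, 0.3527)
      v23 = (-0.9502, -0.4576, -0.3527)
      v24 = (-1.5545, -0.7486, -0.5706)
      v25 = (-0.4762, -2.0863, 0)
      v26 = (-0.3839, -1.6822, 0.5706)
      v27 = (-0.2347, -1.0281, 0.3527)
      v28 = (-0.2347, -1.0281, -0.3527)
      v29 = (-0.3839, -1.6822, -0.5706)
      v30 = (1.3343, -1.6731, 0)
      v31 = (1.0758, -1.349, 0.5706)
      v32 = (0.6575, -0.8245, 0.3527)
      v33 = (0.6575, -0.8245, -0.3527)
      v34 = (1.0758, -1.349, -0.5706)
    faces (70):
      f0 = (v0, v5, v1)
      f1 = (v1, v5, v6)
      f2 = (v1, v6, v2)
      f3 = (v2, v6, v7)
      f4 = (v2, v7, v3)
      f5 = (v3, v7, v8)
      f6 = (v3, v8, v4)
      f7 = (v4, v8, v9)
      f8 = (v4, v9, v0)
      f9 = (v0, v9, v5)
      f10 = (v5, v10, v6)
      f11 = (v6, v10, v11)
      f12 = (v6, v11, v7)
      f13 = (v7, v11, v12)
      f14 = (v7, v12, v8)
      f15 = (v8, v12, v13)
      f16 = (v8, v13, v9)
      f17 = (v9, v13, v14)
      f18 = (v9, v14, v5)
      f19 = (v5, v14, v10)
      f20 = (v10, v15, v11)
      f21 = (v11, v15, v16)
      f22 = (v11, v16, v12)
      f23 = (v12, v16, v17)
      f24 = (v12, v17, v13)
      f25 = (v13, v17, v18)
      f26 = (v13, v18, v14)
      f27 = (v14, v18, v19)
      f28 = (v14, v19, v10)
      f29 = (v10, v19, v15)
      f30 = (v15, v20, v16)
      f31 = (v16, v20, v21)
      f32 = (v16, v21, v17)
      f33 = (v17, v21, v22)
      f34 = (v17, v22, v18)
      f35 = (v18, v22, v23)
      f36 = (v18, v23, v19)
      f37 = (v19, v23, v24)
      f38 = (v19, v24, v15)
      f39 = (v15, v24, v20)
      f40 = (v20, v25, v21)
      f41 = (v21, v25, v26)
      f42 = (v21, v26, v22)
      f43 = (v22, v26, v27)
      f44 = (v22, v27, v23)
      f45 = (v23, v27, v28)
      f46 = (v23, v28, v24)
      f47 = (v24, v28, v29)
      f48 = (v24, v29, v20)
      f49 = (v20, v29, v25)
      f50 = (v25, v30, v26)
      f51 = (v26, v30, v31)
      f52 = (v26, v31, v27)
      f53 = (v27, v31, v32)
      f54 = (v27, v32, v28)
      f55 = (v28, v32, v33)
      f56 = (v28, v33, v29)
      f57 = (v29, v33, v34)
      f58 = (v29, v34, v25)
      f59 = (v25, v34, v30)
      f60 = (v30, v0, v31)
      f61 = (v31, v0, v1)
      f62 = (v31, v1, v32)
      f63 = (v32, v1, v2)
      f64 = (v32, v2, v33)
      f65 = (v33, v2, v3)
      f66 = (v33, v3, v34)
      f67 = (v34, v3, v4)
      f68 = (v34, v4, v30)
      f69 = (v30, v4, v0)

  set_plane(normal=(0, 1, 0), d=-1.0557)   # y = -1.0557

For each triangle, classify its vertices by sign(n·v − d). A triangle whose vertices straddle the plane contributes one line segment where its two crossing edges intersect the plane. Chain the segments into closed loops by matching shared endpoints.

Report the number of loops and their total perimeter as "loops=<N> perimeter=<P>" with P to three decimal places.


Straddling triangles (18 of 70):
  (v20,v25,v21) [+-+] → (-1.76859, -1.0557, 0)–(-1.30695, -1.0557, 0.439606)  len=0.6375
  (v21,v25,v26) [+--] → (-1.30695, -1.0557, 0.439606)–(-1.16944, -1.0557, 0.5706)  len=0.1899
  (v21,v26,v22) [+-+] → (-1.16944, -1.0557, 0.5706)–(-0.673617, -1.0557, 0.459123)  len=0.5082
  (v22,v26,v27) [+-+] → (-0.673617, -1.0557, 0.459123)–(-0.240996, -1.0557, 0.361894)  len=0.4434
  (v24,v28,v29) [++-] → (-0.240996, -1.0557, -0.361894)–(-1.16944, -1.0557, -0.5706)  len=0.9516
  (v24,v29,v20) [+-+] → (-1.16944, -1.0557, -0.5706)–(-1.66749, -1.0557, -0.0962987)  len=0.6878
  (v20,v29,v25) [+--] → (-1.66749, -1.0557, -0.0962987)–(-1.76859, -1.0557, 0)  len=0.1396
  (v26,v31,v27) [--+] → (-0.121986, -1.0557, 0.371441)–(-0.240996, -1.0557, 0.361894)  len=0.1194
  (v27,v31,v32) [+-+] → (-0.121986, -1.0557, 0.371441)–(0.841887, -1.0557, 0.44875)  len=0.9670
  (v28,v33,v29) [++-] → (0.376782, -1.0557, -0.411437)–(-0.240996, -1.0557, -0.361894)  len=0.6198
  (v29,v33,v34) [-+-] → (0.376782, -1.0557, -0.411437)–(0.841887, -1.0557, -0.44875)  len=0.4666
  (v30,v0,v31) [-+-] → (1.63162, -1.0557, 0)–(1.30718, -1.0557, 0.44654)  len=0.5520
  (v31,v0,v1) [-++] → (1.30718, -1.0557, 0.44654)–(1.21704, -1.0557, 0.5706)  len=0.1534
  (v31,v1,v32) [-++] → (1.21704, -1.0557, 0.5706)–(0.841887, -1.0557, 0.44875)  len=0.3944
  (v33,v3,v34) [++-] → (1.07119, -1.0557, -0.523224)–(0.841887, -1.0557, -0.44875)  len=0.2411
  (v34,v3,v4) [-++] → (1.07119, -1.0557, -0.523224)–(1.21704, -1.0557, -0.5706)  len=0.1533
  (v34,v4,v30) [-+-] → (1.21704, -1.0557, -0.5706)–(1.47862, -1.0557, -0.21056)  len=0.4450
  (v30,v4,v0) [-++] → (1.47862, -1.0557, -0.21056)–(1.63162, -1.0557, 0)  len=0.2603

Chained into 1 loop(s):
  loop 1: 18 segments, perimeter = 7.9302
Total perimeter = 7.930

loops=1 perimeter=7.930


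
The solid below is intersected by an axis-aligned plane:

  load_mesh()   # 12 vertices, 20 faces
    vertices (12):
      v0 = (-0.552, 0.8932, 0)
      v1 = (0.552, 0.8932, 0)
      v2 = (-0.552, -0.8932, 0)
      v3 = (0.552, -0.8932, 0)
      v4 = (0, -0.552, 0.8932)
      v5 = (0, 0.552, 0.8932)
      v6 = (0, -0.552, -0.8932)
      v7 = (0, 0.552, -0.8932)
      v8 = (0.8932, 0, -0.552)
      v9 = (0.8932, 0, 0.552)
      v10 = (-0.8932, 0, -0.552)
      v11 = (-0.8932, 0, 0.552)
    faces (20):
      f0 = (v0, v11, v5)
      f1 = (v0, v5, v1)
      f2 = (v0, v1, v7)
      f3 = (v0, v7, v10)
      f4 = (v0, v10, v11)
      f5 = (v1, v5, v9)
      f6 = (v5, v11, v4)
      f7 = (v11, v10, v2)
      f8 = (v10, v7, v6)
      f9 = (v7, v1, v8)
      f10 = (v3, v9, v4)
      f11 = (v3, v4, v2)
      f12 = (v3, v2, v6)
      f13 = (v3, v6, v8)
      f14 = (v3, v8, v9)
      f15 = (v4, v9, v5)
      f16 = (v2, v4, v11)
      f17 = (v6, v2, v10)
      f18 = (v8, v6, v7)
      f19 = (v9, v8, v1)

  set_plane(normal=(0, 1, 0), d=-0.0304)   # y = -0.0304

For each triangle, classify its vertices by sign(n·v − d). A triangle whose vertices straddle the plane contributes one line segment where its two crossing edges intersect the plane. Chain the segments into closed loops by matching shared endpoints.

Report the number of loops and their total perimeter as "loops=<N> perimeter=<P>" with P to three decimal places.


Straddling triangles (10 of 20):
  (v5,v11,v4) [++-] → (-0.844009, -0.0304, 0.570791)–(0, -0.0304, 0.8932)  len=0.9035
  (v11,v10,v2) [++-] → (-0.881587, -0.0304, -0.533213)–(-0.881587, -0.0304, 0.533213)  len=1.0664
  (v10,v7,v6) [++-] → (0, -0.0304, -0.8932)–(-0.844009, -0.0304, -0.570791)  len=0.9035
  (v3,v9,v4) [-+-] → (0.881587, -0.0304, 0.533213)–(0.844009, -0.0304, 0.570791)  len=0.0531
  (v3,v6,v8) [--+] → (0.844009, -0.0304, -0.570791)–(0.881587, -0.0304, -0.533213)  len=0.0531
  (v3,v8,v9) [-++] → (0.881587, -0.0304, -0.533213)–(0.881587, -0.0304, 0.533213)  len=1.0664
  (v4,v9,v5) [-++] → (0.844009, -0.0304, 0.570791)–(0, -0.0304, 0.8932)  len=0.9035
  (v2,v4,v11) [--+] → (-0.844009, -0.0304, 0.570791)–(-0.881587, -0.0304, 0.533213)  len=0.0531
  (v6,v2,v10) [--+] → (-0.881587, -0.0304, -0.533213)–(-0.844009, -0.0304, -0.570791)  len=0.0531
  (v8,v6,v7) [+-+] → (0.844009, -0.0304, -0.570791)–(0, -0.0304, -0.8932)  len=0.9035

Chained into 1 loop(s):
  loop 1: 10 segments, perimeter = 5.9594
Total perimeter = 5.959

loops=1 perimeter=5.959


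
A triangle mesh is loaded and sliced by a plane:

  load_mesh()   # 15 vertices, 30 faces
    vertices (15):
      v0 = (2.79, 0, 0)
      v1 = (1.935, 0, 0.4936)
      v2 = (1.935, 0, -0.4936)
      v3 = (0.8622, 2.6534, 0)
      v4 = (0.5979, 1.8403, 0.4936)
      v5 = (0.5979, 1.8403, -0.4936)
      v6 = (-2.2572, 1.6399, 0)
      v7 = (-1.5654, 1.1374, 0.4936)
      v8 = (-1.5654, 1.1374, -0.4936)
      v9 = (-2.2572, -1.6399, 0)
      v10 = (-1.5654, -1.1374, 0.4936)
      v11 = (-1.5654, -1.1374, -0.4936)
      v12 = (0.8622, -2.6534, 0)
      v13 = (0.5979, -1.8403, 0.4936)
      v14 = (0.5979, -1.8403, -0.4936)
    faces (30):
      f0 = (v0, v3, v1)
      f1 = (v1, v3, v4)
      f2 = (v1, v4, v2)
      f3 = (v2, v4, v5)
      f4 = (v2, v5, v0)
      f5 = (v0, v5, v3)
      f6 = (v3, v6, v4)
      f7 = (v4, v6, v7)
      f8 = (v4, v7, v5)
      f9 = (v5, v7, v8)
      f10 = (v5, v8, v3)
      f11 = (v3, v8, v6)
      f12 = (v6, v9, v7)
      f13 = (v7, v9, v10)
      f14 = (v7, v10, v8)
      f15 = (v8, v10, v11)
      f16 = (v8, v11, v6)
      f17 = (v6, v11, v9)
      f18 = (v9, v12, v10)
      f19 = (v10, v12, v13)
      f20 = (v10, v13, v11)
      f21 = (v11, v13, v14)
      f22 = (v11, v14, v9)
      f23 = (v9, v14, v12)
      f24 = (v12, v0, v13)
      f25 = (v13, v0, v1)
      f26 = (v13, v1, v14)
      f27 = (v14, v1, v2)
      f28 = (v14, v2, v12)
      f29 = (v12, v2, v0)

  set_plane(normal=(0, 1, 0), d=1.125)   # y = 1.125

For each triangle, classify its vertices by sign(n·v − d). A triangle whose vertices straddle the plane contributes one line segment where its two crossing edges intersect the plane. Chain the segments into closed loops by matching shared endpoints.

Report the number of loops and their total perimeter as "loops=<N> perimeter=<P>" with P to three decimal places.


loops=2 perimeter=5.649

Straddling triangles (12 of 30):
  (v0,v3,v1) [-+-] → (1.97264, 1.125, 0)–(1.48015, 1.125, 0.284321)  len=0.5687
  (v1,v3,v4) [-++] → (1.48015, 1.125, 0.284321)–(1.11761, 1.125, 0.4936)  len=0.4186
  (v1,v4,v2) [-+-] → (1.11761, 1.125, 0.4936)–(1.11761, 1.125, 0.109889)  len=0.3837
  (v2,v4,v5) [-++] → (1.11761, 1.125, 0.109889)–(1.11761, 1.125, -0.4936)  len=0.6035
  (v2,v5,v0) [-+-] → (1.11761, 1.125, -0.4936)–(1.44994, 1.125, -0.301744)  len=0.3837
  (v0,v5,v3) [-++] → (1.44994, 1.125, -0.301744)–(1.97264, 1.125, 0)  len=0.6035
  (v6,v9,v7) [+-+] → (-2.2572, 1.125, 0)–(-1.56849, 1.125, 0.491396)  len=0.8460
  (v7,v9,v10) [+--] → (-1.56849, 1.125, 0.491396)–(-1.5654, 1.125, 0.4936)  len=0.0038
  (v7,v10,v8) [+-+] → (-1.5654, 1.125, 0.4936)–(-1.5654, 1.125, -0.488219)  len=0.9818
  (v8,v10,v11) [+--] → (-1.5654, 1.125, -0.488219)–(-1.5654, 1.125, -0.4936)  len=0.0054
  (v8,v11,v6) [+-+] → (-1.5654, 1.125, -0.4936)–(-2.12894, 1.125, -0.0915114)  len=0.6923
  (v6,v11,v9) [+--] → (-2.12894, 1.125, -0.0915114)–(-2.2572, 1.125, 0)  len=0.1576

Chained into 2 loop(s):
  loop 1: 6 segments, perimeter = 2.9618
  loop 2: 6 segments, perimeter = 2.6869
Total perimeter = 5.649


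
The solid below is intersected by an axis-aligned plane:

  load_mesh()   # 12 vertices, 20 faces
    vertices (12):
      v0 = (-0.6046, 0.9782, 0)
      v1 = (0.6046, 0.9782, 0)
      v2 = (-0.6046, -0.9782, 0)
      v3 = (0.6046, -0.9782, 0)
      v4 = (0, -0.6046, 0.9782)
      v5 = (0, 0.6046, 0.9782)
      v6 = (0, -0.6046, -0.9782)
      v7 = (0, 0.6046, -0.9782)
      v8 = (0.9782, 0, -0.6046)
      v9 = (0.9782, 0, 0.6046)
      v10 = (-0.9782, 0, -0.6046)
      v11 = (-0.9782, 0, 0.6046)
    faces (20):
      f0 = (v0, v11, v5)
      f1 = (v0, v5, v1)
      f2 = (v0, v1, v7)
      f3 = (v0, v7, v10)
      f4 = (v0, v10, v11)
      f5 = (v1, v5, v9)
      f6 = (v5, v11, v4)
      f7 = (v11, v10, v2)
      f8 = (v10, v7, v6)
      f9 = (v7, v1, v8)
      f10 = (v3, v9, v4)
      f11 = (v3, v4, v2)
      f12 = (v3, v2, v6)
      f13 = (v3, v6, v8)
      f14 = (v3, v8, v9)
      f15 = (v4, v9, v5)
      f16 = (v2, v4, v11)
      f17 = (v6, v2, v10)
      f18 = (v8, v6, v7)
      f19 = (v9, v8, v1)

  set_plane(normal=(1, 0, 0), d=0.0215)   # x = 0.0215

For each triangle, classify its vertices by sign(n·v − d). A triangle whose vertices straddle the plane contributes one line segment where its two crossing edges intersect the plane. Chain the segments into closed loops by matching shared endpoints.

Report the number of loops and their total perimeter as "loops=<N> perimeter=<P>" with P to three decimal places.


loops=1 perimeter=6.555

Straddling triangles (10 of 20):
  (v0,v5,v1) [--+] → (0.0215, 0.617885, 0.943415)–(0.0215, 0.9782, 0)  len=1.0099
  (v0,v1,v7) [-+-] → (0.0215, 0.9782, 0)–(0.0215, 0.617885, -0.943415)  len=1.0099
  (v1,v5,v9) [+-+] → (0.0215, 0.617885, 0.943415)–(0.0215, 0.591311, 0.969989)  len=0.0376
  (v7,v1,v8) [-++] → (0.0215, 0.617885, -0.943415)–(0.0215, 0.591311, -0.969989)  len=0.0376
  (v3,v9,v4) [++-] → (0.0215, -0.591311, 0.969989)–(0.0215, -0.617885, 0.943415)  len=0.0376
  (v3,v4,v2) [+--] → (0.0215, -0.617885, 0.943415)–(0.0215, -0.9782, 0)  len=1.0099
  (v3,v2,v6) [+--] → (0.0215, -0.9782, 0)–(0.0215, -0.617885, -0.943415)  len=1.0099
  (v3,v6,v8) [+-+] → (0.0215, -0.617885, -0.943415)–(0.0215, -0.591311, -0.969989)  len=0.0376
  (v4,v9,v5) [-+-] → (0.0215, -0.591311, 0.969989)–(0.0215, 0.591311, 0.969989)  len=1.1826
  (v8,v6,v7) [+--] → (0.0215, -0.591311, -0.969989)–(0.0215, 0.591311, -0.969989)  len=1.1826

Chained into 1 loop(s):
  loop 1: 10 segments, perimeter = 6.5551
Total perimeter = 6.555


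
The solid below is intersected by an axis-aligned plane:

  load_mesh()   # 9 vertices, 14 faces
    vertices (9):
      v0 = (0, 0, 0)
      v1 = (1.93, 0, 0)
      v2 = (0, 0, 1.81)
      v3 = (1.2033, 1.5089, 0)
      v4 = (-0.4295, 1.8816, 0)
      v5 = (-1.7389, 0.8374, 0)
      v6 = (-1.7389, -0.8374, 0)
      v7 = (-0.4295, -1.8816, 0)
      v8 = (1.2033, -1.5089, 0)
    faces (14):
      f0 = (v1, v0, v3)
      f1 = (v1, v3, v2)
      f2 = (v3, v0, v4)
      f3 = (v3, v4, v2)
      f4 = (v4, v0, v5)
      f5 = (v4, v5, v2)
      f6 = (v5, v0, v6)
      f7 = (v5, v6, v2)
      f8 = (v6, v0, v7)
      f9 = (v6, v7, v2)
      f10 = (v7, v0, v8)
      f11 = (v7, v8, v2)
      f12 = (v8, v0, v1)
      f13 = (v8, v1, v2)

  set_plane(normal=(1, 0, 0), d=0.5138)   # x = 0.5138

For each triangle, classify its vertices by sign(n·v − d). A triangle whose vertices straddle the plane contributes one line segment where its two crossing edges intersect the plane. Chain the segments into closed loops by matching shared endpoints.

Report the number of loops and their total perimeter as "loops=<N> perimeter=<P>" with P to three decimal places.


Straddling triangles (8 of 14):
  (v1,v0,v3) [+-+] → (0.5138, 0, 0)–(0.5138, 0.644289, 0)  len=0.6443
  (v1,v3,v2) [++-] → (0.5138, 0.644289, 1.03714)–(0.5138, 0, 1.32815)  len=0.7070
  (v3,v0,v4) [+--] → (0.5138, 0.644289, 0)–(0.5138, 1.66628, 0)  len=1.0220
  (v3,v4,v2) [+--] → (0.5138, 1.66628, 0)–(0.5138, 0.644289, 1.03714)  len=1.4561
  (v7,v0,v8) [--+] → (0.5138, -0.644289, 0)–(0.5138, -1.66628, 0)  len=1.0220
  (v7,v8,v2) [-+-] → (0.5138, -1.66628, 0)–(0.5138, -0.644289, 1.03714)  len=1.4561
  (v8,v0,v1) [+-+] → (0.5138, -0.644289, 0)–(0.5138, 0, 0)  len=0.6443
  (v8,v1,v2) [++-] → (0.5138, 0, 1.32815)–(0.5138, -0.644289, 1.03714)  len=0.7070

Chained into 1 loop(s):
  loop 1: 8 segments, perimeter = 7.6586
Total perimeter = 7.659

loops=1 perimeter=7.659


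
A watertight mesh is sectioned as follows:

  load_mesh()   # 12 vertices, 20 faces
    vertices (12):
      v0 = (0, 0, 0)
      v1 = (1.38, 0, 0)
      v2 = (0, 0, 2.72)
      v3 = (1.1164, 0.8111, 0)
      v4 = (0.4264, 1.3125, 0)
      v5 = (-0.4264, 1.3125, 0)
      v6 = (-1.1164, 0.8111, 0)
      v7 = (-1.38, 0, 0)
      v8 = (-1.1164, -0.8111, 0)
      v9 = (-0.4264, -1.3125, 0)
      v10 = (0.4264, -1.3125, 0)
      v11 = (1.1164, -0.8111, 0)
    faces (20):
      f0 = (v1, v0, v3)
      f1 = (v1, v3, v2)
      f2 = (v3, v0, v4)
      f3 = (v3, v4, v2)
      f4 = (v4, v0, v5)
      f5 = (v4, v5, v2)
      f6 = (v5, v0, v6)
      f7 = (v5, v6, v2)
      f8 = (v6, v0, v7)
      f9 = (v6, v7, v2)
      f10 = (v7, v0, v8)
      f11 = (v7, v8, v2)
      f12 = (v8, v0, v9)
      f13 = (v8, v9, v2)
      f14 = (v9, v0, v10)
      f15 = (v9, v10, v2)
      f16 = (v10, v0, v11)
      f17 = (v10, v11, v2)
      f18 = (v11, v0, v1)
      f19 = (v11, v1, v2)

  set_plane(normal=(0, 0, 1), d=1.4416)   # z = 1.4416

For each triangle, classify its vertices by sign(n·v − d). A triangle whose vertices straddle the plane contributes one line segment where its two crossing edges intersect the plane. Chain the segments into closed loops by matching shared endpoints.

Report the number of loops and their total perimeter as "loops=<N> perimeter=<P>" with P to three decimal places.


loops=1 perimeter=4.009

Straddling triangles (10 of 20):
  (v1,v3,v2) [--+] → (0.524708, 0.381217, 1.4416)–(0.6486, 0, 1.4416)  len=0.4008
  (v3,v4,v2) [--+] → (0.200408, 0.616875, 1.4416)–(0.524708, 0.381217, 1.4416)  len=0.4009
  (v4,v5,v2) [--+] → (-0.200408, 0.616875, 1.4416)–(0.200408, 0.616875, 1.4416)  len=0.4008
  (v5,v6,v2) [--+] → (-0.524708, 0.381217, 1.4416)–(-0.200408, 0.616875, 1.4416)  len=0.4009
  (v6,v7,v2) [--+] → (-0.6486, 0, 1.4416)–(-0.524708, 0.381217, 1.4416)  len=0.4008
  (v7,v8,v2) [--+] → (-0.524708, -0.381217, 1.4416)–(-0.6486, 0, 1.4416)  len=0.4008
  (v8,v9,v2) [--+] → (-0.200408, -0.616875, 1.4416)–(-0.524708, -0.381217, 1.4416)  len=0.4009
  (v9,v10,v2) [--+] → (0.200408, -0.616875, 1.4416)–(-0.200408, -0.616875, 1.4416)  len=0.4008
  (v10,v11,v2) [--+] → (0.524708, -0.381217, 1.4416)–(0.200408, -0.616875, 1.4416)  len=0.4009
  (v11,v1,v2) [--+] → (0.6486, 0, 1.4416)–(0.524708, -0.381217, 1.4416)  len=0.4008

Chained into 1 loop(s):
  loop 1: 10 segments, perimeter = 4.0085
Total perimeter = 4.009


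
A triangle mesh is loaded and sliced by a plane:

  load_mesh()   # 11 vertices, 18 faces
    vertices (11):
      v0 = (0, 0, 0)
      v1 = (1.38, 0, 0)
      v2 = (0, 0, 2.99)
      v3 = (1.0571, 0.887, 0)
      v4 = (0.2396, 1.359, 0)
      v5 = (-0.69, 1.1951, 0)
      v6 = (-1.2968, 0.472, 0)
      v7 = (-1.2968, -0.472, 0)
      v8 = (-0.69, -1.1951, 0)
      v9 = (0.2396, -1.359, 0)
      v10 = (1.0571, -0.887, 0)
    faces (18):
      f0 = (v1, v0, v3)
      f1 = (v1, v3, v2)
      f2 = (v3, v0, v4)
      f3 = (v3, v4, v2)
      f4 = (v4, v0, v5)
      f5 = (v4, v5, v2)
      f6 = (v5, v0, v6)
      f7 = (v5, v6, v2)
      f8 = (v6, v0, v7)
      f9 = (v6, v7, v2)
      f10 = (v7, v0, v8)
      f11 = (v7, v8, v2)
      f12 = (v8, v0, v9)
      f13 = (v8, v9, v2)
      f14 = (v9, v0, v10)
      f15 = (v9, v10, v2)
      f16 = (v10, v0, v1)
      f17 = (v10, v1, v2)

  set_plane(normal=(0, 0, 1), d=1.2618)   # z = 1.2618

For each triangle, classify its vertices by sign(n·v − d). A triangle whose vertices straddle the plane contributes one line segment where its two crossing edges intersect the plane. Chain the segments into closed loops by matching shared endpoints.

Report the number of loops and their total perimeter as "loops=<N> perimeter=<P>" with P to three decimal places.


loops=1 perimeter=4.910

Straddling triangles (9 of 18):
  (v1,v3,v2) [--+] → (0.610997, 0.51268, 1.2618)–(0.797631, 0, 1.2618)  len=0.5456
  (v3,v4,v2) [--+] → (0.138487, 0.785493, 1.2618)–(0.610997, 0.51268, 1.2618)  len=0.5456
  (v4,v5,v2) [--+] → (-0.398815, 0.69076, 1.2618)–(0.138487, 0.785493, 1.2618)  len=0.5456
  (v5,v6,v2) [--+] → (-0.749542, 0.272813, 1.2618)–(-0.398815, 0.69076, 1.2618)  len=0.5456
  (v6,v7,v2) [--+] → (-0.749542, -0.272813, 1.2618)–(-0.749542, 0.272813, 1.2618)  len=0.5456
  (v7,v8,v2) [--+] → (-0.398815, -0.69076, 1.2618)–(-0.749542, -0.272813, 1.2618)  len=0.5456
  (v8,v9,v2) [--+] → (0.138487, -0.785493, 1.2618)–(-0.398815, -0.69076, 1.2618)  len=0.5456
  (v9,v10,v2) [--+] → (0.610997, -0.51268, 1.2618)–(0.138487, -0.785493, 1.2618)  len=0.5456
  (v10,v1,v2) [--+] → (0.797631, 0, 1.2618)–(0.610997, -0.51268, 1.2618)  len=0.5456

Chained into 1 loop(s):
  loop 1: 9 segments, perimeter = 4.9104
Total perimeter = 4.910


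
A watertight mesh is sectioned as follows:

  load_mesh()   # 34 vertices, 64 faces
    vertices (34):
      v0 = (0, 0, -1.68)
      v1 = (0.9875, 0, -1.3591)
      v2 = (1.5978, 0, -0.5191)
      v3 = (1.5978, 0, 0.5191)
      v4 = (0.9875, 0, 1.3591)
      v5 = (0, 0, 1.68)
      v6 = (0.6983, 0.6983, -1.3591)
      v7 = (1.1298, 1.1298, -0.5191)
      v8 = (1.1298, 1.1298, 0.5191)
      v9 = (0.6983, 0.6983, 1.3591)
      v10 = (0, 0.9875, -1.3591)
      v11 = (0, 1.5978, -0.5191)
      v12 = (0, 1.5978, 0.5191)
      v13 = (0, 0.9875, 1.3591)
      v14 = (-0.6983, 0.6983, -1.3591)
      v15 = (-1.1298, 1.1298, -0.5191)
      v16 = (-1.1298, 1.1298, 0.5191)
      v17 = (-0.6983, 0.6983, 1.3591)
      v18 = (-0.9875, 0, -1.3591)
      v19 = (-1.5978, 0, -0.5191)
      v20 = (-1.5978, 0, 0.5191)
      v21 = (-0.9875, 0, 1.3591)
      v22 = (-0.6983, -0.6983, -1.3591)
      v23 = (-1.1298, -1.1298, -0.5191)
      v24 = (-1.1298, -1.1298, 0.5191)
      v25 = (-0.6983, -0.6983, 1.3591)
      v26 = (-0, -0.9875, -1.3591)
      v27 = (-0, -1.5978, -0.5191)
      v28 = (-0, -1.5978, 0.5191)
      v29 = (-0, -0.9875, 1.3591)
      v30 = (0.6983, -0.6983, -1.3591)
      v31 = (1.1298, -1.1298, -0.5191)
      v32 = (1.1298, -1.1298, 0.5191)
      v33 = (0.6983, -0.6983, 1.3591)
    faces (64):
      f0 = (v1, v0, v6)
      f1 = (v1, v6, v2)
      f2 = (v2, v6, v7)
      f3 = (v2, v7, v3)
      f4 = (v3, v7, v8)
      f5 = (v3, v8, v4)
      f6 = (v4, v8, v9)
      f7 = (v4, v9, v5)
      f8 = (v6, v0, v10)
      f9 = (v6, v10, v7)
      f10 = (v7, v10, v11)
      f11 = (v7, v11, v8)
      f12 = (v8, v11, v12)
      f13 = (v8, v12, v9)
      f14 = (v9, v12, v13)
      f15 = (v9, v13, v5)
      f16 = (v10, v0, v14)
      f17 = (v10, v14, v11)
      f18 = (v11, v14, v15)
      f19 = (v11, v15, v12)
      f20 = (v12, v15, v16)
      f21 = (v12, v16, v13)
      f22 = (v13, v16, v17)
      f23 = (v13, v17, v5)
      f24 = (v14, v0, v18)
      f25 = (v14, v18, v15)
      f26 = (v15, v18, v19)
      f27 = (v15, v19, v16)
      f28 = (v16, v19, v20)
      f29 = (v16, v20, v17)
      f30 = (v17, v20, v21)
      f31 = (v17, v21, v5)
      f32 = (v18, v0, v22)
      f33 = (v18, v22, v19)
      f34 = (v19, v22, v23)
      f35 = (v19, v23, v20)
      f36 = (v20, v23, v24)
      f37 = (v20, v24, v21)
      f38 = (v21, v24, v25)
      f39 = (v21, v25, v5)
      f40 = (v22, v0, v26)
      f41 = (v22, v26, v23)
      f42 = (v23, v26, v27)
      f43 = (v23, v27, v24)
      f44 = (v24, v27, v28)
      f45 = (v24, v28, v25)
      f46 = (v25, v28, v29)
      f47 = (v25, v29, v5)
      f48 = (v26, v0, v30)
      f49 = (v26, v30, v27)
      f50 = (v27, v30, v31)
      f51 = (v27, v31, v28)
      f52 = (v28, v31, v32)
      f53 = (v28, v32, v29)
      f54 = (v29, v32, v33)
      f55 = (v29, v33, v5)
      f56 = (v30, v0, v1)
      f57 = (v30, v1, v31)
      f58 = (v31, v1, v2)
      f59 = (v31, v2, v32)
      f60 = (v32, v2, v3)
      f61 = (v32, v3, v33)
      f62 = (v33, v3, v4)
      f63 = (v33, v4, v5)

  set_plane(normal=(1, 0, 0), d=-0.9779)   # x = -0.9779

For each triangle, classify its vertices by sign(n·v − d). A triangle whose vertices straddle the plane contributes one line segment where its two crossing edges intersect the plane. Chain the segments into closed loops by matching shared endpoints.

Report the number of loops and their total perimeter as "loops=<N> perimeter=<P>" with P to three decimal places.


loops=1 perimeter=8.028

Straddling triangles (20 of 64):
  (v11,v14,v15) [++-] → (-0.9779, 0.9779, -0.814803)–(-0.9779, 1.19272, -0.5191)  len=0.3655
  (v11,v15,v12) [+-+] → (-0.9779, 1.19272, -0.5191)–(-0.9779, 1.19272, -0.379515)  len=0.1396
  (v12,v15,v16) [+--] → (-0.9779, 1.19272, -0.379515)–(-0.9779, 1.19272, 0.5191)  len=0.8986
  (v12,v16,v13) [+-+] → (-0.9779, 1.19272, 0.5191)–(-0.9779, 1.11067, 0.632037)  len=0.1396
  (v13,v16,v17) [+-+] → (-0.9779, 1.11067, 0.632037)–(-0.9779, 0.9779, 0.814803)  len=0.2259
  (v14,v0,v18) [++-] → (-0.9779, 0, -1.36222)–(-0.9779, 0.0231801, -1.3591)  len=0.0234
  (v14,v18,v15) [+--] → (-0.9779, 0.0231801, -1.3591)–(-0.9779, 0.9779, -0.814803)  len=1.0990
  (v16,v20,v17) [--+] → (-0.9779, 0.481241, 1.09799)–(-0.9779, 0.9779, 0.814803)  len=0.5717
  (v17,v20,v21) [+--] → (-0.9779, 0.481241, 1.09799)–(-0.9779, 0.0231801, 1.3591)  len=0.5273
  (v17,v21,v5) [+-+] → (-0.9779, 0.0231801, 1.3591)–(-0.9779, 0, 1.36222)  len=0.0234
  (v18,v0,v22) [-++] → (-0.9779, 0, -1.36222)–(-0.9779, -0.0231801, -1.3591)  len=0.0234
  (v18,v22,v19) [-+-] → (-0.9779, -0.0231801, -1.3591)–(-0.9779, -0.481241, -1.09799)  len=0.5273
  (v19,v22,v23) [-+-] → (-0.9779, -0.481241, -1.09799)–(-0.9779, -0.9779, -0.814803)  len=0.5717
  (v21,v24,v25) [--+] → (-0.9779, -0.9779, 0.814803)–(-0.9779, -0.0231801, 1.3591)  len=1.0990
  (v21,v25,v5) [-++] → (-0.9779, -0.0231801, 1.3591)–(-0.9779, 0, 1.36222)  len=0.0234
  (v22,v26,v23) [++-] → (-0.9779, -1.11067, -0.632037)–(-0.9779, -0.9779, -0.814803)  len=0.2259
  (v23,v26,v27) [-++] → (-0.9779, -1.11067, -0.632037)–(-0.9779, -1.19272, -0.5191)  len=0.1396
  (v23,v27,v24) [-+-] → (-0.9779, -1.19272, -0.5191)–(-0.9779, -1.19272, 0.379515)  len=0.8986
  (v24,v27,v28) [-++] → (-0.9779, -1.19272, 0.379515)–(-0.9779, -1.19272, 0.5191)  len=0.1396
  (v24,v28,v25) [-++] → (-0.9779, -1.19272, 0.5191)–(-0.9779, -0.9779, 0.814803)  len=0.3655

Chained into 1 loop(s):
  loop 1: 20 segments, perimeter = 8.0279
Total perimeter = 8.028


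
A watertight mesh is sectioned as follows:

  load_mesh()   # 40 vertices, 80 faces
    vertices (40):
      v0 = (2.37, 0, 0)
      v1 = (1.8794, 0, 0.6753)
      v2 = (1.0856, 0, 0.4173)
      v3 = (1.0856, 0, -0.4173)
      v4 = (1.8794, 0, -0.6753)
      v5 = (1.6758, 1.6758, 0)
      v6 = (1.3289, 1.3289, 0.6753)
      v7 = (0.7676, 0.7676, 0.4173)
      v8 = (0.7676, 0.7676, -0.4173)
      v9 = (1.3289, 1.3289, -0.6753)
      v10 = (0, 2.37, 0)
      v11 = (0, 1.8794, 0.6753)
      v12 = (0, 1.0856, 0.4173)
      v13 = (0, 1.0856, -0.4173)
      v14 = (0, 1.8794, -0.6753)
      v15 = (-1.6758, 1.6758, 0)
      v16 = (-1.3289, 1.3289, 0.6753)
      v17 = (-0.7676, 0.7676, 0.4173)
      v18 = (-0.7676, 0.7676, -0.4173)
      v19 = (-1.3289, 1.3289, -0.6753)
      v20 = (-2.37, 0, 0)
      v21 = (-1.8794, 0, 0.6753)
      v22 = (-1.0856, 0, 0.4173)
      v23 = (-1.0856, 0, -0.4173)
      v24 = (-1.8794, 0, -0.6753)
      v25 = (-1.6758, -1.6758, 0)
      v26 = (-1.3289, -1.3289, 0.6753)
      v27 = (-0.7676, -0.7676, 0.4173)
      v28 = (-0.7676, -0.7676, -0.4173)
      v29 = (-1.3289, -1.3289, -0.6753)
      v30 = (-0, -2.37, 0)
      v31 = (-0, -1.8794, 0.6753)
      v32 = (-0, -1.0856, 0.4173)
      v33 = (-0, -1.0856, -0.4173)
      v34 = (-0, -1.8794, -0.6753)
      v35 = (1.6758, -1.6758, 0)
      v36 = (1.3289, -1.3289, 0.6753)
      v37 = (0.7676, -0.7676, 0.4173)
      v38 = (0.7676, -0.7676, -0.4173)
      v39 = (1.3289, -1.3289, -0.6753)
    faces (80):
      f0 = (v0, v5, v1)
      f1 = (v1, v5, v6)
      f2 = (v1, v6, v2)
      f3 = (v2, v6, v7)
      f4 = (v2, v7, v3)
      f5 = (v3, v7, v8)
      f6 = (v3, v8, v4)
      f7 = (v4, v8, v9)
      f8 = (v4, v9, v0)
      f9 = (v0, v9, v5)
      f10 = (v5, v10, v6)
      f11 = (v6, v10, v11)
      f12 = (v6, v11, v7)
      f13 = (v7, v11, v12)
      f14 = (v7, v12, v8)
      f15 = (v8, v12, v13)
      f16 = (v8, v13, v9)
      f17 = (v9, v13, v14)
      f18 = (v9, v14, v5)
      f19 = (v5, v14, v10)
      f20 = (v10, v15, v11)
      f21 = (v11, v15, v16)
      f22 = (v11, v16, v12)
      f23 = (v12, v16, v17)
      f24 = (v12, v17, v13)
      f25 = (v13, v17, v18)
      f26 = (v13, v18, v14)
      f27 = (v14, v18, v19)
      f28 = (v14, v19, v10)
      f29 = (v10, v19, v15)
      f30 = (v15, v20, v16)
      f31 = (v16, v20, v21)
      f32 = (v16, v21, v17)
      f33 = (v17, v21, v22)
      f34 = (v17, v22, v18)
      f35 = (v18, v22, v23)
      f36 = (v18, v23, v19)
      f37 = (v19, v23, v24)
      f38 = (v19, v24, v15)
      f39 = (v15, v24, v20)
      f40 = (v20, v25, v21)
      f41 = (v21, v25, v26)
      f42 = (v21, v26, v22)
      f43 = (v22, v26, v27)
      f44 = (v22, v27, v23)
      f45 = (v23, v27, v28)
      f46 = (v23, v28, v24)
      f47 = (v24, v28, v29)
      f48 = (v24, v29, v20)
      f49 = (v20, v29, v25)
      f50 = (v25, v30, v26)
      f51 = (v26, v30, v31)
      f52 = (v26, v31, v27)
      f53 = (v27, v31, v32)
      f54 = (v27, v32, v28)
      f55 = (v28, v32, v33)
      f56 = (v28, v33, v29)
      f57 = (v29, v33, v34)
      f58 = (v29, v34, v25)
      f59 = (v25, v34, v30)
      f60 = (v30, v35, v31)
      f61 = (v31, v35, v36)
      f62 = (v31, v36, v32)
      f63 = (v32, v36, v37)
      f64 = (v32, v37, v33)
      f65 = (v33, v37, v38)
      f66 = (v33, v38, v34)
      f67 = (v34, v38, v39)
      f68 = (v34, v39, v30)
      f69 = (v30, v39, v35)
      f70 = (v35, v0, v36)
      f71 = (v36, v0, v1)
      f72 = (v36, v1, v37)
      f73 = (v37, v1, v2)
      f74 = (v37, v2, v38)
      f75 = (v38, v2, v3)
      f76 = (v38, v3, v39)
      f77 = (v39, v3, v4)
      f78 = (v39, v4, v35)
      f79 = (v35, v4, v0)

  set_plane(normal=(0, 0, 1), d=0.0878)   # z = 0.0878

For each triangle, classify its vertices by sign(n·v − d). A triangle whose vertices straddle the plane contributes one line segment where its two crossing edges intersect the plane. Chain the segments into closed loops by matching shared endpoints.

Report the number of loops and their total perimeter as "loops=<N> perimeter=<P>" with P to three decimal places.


loops=2 perimeter=20.768

Straddling triangles (32 of 80):
  (v0,v5,v1) [--+] → (1.70227, 1.45792, 0.0878)–(2.30621, 0, 0.0878)  len=1.5781
  (v1,v5,v6) [+-+] → (1.70227, 1.45792, 0.0878)–(1.6307, 1.6307, 0.0878)  len=0.1870
  (v2,v7,v3) [++-] → (0.893146, 0.464552, 0.0878)–(1.0856, 0, 0.0878)  len=0.5028
  (v3,v7,v8) [-+-] → (0.893146, 0.464552, 0.0878)–(0.7676, 0.7676, 0.0878)  len=0.3280
  (v5,v10,v6) [--+] → (0.172779, 2.23464, 0.0878)–(1.6307, 1.6307, 0.0878)  len=1.5781
  (v6,v10,v11) [+-+] → (0.172779, 2.23464, 0.0878)–(0, 2.30621, 0.0878)  len=0.1870
  (v7,v12,v8) [++-] → (0.303048, 0.960054, 0.0878)–(0.7676, 0.7676, 0.0878)  len=0.5028
  (v8,v12,v13) [-+-] → (0.303048, 0.960054, 0.0878)–(0, 1.0856, 0.0878)  len=0.3280
  (v10,v15,v11) [--+] → (-1.45792, 1.70227, 0.0878)–(0, 2.30621, 0.0878)  len=1.5781
  (v11,v15,v16) [+-+] → (-1.45792, 1.70227, 0.0878)–(-1.6307, 1.6307, 0.0878)  len=0.1870
  (v12,v17,v13) [++-] → (-0.464552, 0.893146, 0.0878)–(0, 1.0856, 0.0878)  len=0.5028
  (v13,v17,v18) [-+-] → (-0.464552, 0.893146, 0.0878)–(-0.7676, 0.7676, 0.0878)  len=0.3280
  (v15,v20,v16) [--+] → (-2.23464, 0.172779, 0.0878)–(-1.6307, 1.6307, 0.0878)  len=1.5781
  (v16,v20,v21) [+-+] → (-2.23464, 0.172779, 0.0878)–(-2.30621, 0, 0.0878)  len=0.1870
  (v17,v22,v18) [++-] → (-0.960054, 0.303048, 0.0878)–(-0.7676, 0.7676, 0.0878)  len=0.5028
  (v18,v22,v23) [-+-] → (-0.960054, 0.303048, 0.0878)–(-1.0856, 0, 0.0878)  len=0.3280
  (v20,v25,v21) [--+] → (-1.70227, -1.45792, 0.0878)–(-2.30621, 0, 0.0878)  len=1.5781
  (v21,v25,v26) [+-+] → (-1.70227, -1.45792, 0.0878)–(-1.6307, -1.6307, 0.0878)  len=0.1870
  (v22,v27,v23) [++-] → (-0.893146, -0.464552, 0.0878)–(-1.0856, 0, 0.0878)  len=0.5028
  (v23,v27,v28) [-+-] → (-0.893146, -0.464552, 0.0878)–(-0.7676, -0.7676, 0.0878)  len=0.3280
  (v25,v30,v26) [--+] → (-0.172779, -2.23464, 0.0878)–(-1.6307, -1.6307, 0.0878)  len=1.5781
  (v26,v30,v31) [+-+] → (-0.172779, -2.23464, 0.0878)–(0, -2.30621, 0.0878)  len=0.1870
  (v27,v32,v28) [++-] → (-0.303048, -0.960054, 0.0878)–(-0.7676, -0.7676, 0.0878)  len=0.5028
  (v28,v32,v33) [-+-] → (-0.303048, -0.960054, 0.0878)–(0, -1.0856, 0.0878)  len=0.3280
  (v30,v35,v31) [--+] → (1.45792, -1.70227, 0.0878)–(0, -2.30621, 0.0878)  len=1.5781
  (v31,v35,v36) [+-+] → (1.45792, -1.70227, 0.0878)–(1.6307, -1.6307, 0.0878)  len=0.1870
  (v32,v37,v33) [++-] → (0.464552, -0.893146, 0.0878)–(0, -1.0856, 0.0878)  len=0.5028
  (v33,v37,v38) [-+-] → (0.464552, -0.893146, 0.0878)–(0.7676, -0.7676, 0.0878)  len=0.3280
  (v35,v0,v36) [--+] → (2.23464, -0.172779, 0.0878)–(1.6307, -1.6307, 0.0878)  len=1.5781
  (v36,v0,v1) [+-+] → (2.23464, -0.172779, 0.0878)–(2.30621, 0, 0.0878)  len=0.1870
  (v37,v2,v38) [++-] → (0.960054, -0.303048, 0.0878)–(0.7676, -0.7676, 0.0878)  len=0.5028
  (v38,v2,v3) [-+-] → (0.960054, -0.303048, 0.0878)–(1.0856, 0, 0.0878)  len=0.3280

Chained into 2 loop(s):
  loop 1: 16 segments, perimeter = 14.1206
  loop 2: 16 segments, perimeter = 6.6469
Total perimeter = 20.768
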